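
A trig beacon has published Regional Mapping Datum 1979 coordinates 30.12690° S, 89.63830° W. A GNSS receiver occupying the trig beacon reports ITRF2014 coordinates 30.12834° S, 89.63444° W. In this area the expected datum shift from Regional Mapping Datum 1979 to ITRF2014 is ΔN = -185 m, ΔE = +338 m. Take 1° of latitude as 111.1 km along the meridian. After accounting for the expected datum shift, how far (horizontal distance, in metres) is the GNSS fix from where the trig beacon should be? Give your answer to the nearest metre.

41 m

Observed coordinate differences: Δφ = -0.00144°, Δλ = +0.00386°.
Converting to metres (1° lat = 111100 m, cos φ = 0.864916): observed ΔN = -160.0 m, observed ΔE = 370.9 m.
Subtracting the expected shift leaves a residual of -160.0 − (-185) = 25.0 m north and 370.9 − (338) = 32.9 m east.
Residual distance = √(25.0² + 32.9²) = 41.3 m.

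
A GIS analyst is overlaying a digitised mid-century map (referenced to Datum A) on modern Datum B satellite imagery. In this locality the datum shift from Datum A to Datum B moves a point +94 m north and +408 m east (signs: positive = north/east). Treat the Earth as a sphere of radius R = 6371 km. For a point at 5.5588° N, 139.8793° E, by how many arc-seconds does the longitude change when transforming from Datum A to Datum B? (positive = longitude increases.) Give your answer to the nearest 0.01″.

At latitude 5.5588°, cos φ = 0.995297.
One radian of longitude at latitude φ spans R cos φ, so Δλ = ΔE / (R cos φ) = 408.0 / (6371000 × 0.995297) = 6.4343e-05 rad = 13.272″.

Δλ = 13.27″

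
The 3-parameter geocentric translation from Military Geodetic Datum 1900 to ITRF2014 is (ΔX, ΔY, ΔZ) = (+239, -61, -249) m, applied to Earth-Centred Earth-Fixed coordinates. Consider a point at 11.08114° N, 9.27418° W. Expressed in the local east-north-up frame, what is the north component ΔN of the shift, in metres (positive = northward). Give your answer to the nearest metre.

ΔN = -292 m

The local north axis is (−sin φ cos λ, −sin φ sin λ, cos φ), giving ΔN = -45.335 − 1.889 − 244.358 = -291.58 m.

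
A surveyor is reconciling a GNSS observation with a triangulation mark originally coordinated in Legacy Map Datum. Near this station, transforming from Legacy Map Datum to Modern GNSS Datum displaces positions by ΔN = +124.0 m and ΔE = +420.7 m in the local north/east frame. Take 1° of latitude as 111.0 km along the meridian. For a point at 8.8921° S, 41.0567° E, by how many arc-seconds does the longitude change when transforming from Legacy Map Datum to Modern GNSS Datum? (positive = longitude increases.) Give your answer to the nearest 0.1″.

At latitude -8.8921°, cos φ = 0.987981.
1° of longitude at this latitude = 111.0 × cos φ = 109.67 km, so Δλ = 420.7 / 109665.9 = 0.0038362° = 13.810″.

Δλ = 13.8″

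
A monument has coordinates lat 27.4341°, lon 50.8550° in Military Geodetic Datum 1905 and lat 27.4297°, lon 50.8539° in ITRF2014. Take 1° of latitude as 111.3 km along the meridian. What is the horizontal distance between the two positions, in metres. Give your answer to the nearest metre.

502 m

Δφ = 27.4297° − 27.4341° = -0.0044°; Δλ = 50.8539° − 50.8550° = -0.0011°.
ΔN = Δφ × 111300 = -489.7 m; ΔE = Δλ × 111300 × cos(27.4341°) = -0.0011 × 111300 × 0.887541 = -108.7 m.
Distance = √(ΔE² + ΔN²) = √((-108.7)² + (-489.7)²) = 501.6 m.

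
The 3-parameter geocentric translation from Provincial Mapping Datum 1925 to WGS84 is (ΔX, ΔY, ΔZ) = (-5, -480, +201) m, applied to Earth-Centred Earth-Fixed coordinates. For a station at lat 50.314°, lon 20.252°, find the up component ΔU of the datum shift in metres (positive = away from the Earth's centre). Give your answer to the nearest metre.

ΔU = 46 m

At φ = 50.314°, λ = 20.252°: sin φ = 0.769556, cos φ = 0.638580, sin λ = 0.346150, cos λ = 0.938179.
ΔU = cos φ cos λ·ΔX + cos φ sin λ·ΔY + sin φ·ΔZ = (0.638580)(0.938179)(-5) + (0.638580)(0.346150)(-480) + (0.769556)(201) = 45.58 m.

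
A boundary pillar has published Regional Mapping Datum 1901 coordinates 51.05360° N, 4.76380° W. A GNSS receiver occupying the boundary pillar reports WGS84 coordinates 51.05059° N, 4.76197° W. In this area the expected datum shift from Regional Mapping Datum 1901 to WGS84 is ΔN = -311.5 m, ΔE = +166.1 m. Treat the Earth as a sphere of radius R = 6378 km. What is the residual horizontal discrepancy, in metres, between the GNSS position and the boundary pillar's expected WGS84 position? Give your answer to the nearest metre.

Observed coordinate differences: Δφ = -0.00301°, Δλ = +0.00183°.
Converting to metres (1° lat = 111317 m, cos φ = 0.628593): observed ΔN = -335.1 m, observed ΔE = 128.1 m.
Subtracting the expected shift leaves a residual of -335.1 − (-311.5) = -23.6 m north and 128.1 − (166.1) = -38.0 m east.
Residual distance = √((-23.6)² + (-38.0)²) = 44.8 m.

45 m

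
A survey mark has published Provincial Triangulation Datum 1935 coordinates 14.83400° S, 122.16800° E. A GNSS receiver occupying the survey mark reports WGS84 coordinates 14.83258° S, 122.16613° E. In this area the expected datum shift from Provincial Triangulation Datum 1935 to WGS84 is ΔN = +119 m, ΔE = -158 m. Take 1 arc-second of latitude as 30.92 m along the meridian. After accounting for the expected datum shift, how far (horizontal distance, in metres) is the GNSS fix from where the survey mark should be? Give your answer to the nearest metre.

58 m

Observed coordinate differences: Δφ = +0.00142°, Δλ = -0.00187°.
Converting to metres (1° lat = 111312 m, cos φ = 0.966672): observed ΔN = 158.1 m, observed ΔE = -201.2 m.
Subtracting the expected shift leaves a residual of 158.1 − (119) = 39.1 m north and -201.2 − (-158) = -43.2 m east.
Residual distance = √(39.1² + (-43.2)²) = 58.3 m.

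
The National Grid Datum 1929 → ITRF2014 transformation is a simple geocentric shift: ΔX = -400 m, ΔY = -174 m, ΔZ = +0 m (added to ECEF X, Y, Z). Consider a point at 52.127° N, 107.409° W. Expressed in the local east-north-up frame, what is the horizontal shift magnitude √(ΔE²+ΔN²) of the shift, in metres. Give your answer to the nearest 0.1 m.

The local east axis at (φ, λ) is (−sin λ, cos λ, 0), so ΔE = −sin(-107.409°)·(-400) + cos(-107.409°)·(-174) = -329.62 m.
The local north axis is (−sin φ cos λ, −sin φ sin λ, cos φ), giving ΔN = -94.469 − 131.059 + 0.000 = -225.53 m.
Horizontal magnitude = √(ΔE² + ΔN²) = √((-329.62)² + (-225.53)²) = 399.39 m.

399.4 m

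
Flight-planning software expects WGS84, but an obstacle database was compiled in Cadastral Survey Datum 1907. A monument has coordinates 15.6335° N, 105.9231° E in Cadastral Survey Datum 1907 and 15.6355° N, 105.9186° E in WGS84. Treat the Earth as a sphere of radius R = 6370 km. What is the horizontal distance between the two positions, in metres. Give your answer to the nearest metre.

531 m

Δφ = 15.6355° − 15.6335° = +0.0020°; Δλ = 105.9186° − 105.9231° = -0.0045°.
1° along a meridian = πR/180 = 111177 m.
ΔN = Δφ × 111177 = 222.4 m; ΔE = Δλ × 111177 × cos(15.6335°) = -0.0045 × 111177 × 0.963005 = -481.8 m.
Distance = √(ΔE² + ΔN²) = √((-481.8)² + 222.4²) = 530.6 m.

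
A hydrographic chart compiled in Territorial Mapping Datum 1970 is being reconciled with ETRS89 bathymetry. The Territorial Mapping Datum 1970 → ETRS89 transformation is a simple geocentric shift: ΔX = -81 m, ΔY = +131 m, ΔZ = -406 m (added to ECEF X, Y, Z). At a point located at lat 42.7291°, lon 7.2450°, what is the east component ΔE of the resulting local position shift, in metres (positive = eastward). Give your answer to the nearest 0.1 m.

At φ = 42.7291°, λ = 7.2450°: sin φ = 0.678533, cos φ = 0.734570, sin λ = 0.126112, cos λ = 0.992016.
ΔE = −sin λ·ΔX + cos λ·ΔY = −(0.126112)·(-81) + (0.992016)·(131) = 140.17 m.

ΔE = 140.2 m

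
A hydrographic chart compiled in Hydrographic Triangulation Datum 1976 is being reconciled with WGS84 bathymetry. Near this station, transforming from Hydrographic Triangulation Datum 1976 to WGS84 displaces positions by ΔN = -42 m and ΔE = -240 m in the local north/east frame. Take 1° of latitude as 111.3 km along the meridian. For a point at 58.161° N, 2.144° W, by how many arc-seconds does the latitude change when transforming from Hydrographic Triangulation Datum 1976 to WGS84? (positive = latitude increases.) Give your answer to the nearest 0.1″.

1° of latitude = 111.3 km, so Δφ = -42.0 / 111300 = -0.0003774° = -1.358″.

Δφ = -1.4″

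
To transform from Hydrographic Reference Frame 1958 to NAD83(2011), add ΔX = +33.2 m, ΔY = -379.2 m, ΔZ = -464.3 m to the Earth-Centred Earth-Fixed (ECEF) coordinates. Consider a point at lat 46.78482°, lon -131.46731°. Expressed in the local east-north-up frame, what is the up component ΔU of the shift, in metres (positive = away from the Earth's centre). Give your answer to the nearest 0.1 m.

ΔU = -158.9 m

At φ = 46.78482°, λ = -131.46731°: sin φ = 0.728787, cos φ = 0.684740, sin λ = -0.749334, cos λ = -0.662193.
ΔU = cos φ cos λ·ΔX + cos φ sin λ·ΔY + sin φ·ΔZ = (0.684740)(-0.662193)(33.2) + (0.684740)(-0.749334)(-379.2) + (0.728787)(-464.3) = -158.86 m.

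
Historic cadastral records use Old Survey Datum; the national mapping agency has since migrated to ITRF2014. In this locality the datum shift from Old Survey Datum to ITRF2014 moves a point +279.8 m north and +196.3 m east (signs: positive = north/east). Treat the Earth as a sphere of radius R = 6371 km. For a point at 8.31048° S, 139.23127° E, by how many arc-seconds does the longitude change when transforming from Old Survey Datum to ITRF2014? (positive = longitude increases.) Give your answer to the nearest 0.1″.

Δλ = 6.4″

At latitude -8.31048°, cos φ = 0.989499.
One radian of longitude at latitude φ spans R cos φ, so Δλ = ΔE / (R cos φ) = 196.3 / (6371000 × 0.989499) = 3.1138e-05 rad = 6.423″.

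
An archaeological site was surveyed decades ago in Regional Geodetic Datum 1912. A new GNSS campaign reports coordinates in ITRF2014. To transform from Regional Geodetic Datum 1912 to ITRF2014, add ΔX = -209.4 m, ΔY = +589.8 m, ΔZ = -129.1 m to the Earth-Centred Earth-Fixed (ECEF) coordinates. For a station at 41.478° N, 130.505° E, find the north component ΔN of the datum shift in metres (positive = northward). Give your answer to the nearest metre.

ΔN = -484 m

The local north axis is (−sin φ cos λ, −sin φ sin λ, cos φ), giving ΔN = -90.083 − 297.026 − 96.723 = -483.83 m.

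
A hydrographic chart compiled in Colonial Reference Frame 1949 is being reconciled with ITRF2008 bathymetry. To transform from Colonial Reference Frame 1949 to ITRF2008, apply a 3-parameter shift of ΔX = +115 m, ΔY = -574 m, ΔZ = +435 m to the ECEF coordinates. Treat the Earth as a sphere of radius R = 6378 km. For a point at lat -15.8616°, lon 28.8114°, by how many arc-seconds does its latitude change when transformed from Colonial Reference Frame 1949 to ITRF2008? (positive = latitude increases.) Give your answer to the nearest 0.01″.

Δφ = 11.98″

sin φ = -0.273315, cos φ = 0.961925, sin λ = 0.481928, cos λ = 0.876211.
North component: ΔN = −sin φ cos λ·ΔX − sin φ sin λ·ΔY + cos φ·ΔZ = −(-0.273315)(0.876211)(115) − (-0.273315)(0.481928)(-574) + (0.961925)(435) = 370.37 m.
1° of latitude spans πR/180 = 111317 m, so Δφ = 370.37 / 111317 × 3600 = 11.978″.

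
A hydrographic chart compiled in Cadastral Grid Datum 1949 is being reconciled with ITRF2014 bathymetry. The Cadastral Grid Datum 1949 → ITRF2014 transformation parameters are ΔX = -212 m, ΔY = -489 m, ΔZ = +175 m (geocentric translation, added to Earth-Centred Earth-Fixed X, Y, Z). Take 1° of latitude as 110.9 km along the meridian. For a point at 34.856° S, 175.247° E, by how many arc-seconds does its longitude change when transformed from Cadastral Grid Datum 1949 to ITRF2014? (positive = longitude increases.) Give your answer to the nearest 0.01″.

sin φ = -0.571516, cos φ = 0.820591, sin λ = 0.082860, cos λ = -0.996561.
East component: ΔE = −sin λ·ΔX + cos λ·ΔY = −(0.082860)(-212) + (-0.996561)(-489) = 504.88 m.
1° of latitude spans 110900 m; at latitude φ, 1° of longitude spans that × cos φ = 91003.5 m, so Δλ = 504.88 / 91003.5 × 3600 = 19.973″.

Δλ = 19.97″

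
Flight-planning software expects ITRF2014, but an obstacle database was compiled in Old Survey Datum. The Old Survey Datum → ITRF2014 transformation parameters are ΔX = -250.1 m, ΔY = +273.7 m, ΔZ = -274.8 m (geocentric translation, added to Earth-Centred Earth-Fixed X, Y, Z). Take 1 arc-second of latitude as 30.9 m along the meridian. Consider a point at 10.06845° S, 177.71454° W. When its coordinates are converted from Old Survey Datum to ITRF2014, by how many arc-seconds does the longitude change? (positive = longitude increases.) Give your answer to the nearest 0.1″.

Δλ = -9.3″

sin φ = -0.174825, cos φ = 0.984600, sin λ = -0.039878, cos λ = -0.999205.
East component: ΔE = −sin λ·ΔX + cos λ·ΔY = −(-0.039878)(-250.1) + (-0.999205)(273.7) = -283.46 m.
1° of latitude spans 3600 × 30.90 = 111240 m; at latitude φ, 1° of longitude spans that × cos φ = 109526.9 m, so Δλ = -283.46 / 109526.9 × 3600 = -9.317″.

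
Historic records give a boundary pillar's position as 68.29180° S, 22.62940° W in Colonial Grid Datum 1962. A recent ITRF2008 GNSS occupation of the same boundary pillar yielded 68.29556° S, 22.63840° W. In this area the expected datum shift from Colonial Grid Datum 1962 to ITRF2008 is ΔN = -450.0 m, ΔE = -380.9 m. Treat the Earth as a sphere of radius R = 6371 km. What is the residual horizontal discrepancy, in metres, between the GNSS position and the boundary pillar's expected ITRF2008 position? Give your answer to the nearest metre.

Observed coordinate differences: Δφ = -0.00376°, Δλ = -0.00900°.
Converting to metres (1° lat = 111195 m, cos φ = 0.369880): observed ΔN = -418.1 m, observed ΔE = -370.2 m.
Subtracting the expected shift leaves a residual of -418.1 − (-450.0) = 31.9 m north and -370.2 − (-380.9) = 10.7 m east.
Residual distance = √(31.9² + 10.7²) = 33.7 m.

34 m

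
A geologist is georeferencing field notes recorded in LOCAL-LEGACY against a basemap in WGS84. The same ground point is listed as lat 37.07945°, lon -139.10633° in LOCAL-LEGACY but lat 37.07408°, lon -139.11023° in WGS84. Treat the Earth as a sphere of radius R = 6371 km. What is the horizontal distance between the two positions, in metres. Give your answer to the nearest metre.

690 m

Δφ = 37.07408° − 37.07945° = -0.00537°; Δλ = -139.11023° − -139.10633° = -0.00390°.
1° along a meridian = πR/180 = 111195 m.
ΔN = Δφ × 111195 = -597.1 m; ΔE = Δλ × 111195 × cos(37.07945°) = -0.00390 × 111195 × 0.797800 = -346.0 m.
Distance = √(ΔE² + ΔN²) = √((-346.0)² + (-597.1)²) = 690.1 m.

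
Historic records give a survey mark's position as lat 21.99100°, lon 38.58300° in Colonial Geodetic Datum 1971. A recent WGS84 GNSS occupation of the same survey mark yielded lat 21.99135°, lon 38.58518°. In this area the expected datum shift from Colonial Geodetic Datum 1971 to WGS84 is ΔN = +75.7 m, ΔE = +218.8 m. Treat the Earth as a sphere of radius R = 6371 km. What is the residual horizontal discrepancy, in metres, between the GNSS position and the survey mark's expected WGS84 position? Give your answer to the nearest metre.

Observed coordinate differences: Δφ = +0.00035°, Δλ = +0.00218°.
Converting to metres (1° lat = 111195 m, cos φ = 0.927243): observed ΔN = 38.9 m, observed ΔE = 224.8 m.
Subtracting the expected shift leaves a residual of 38.9 − (75.7) = -36.8 m north and 224.8 − (218.8) = 6.0 m east.
Residual distance = √((-36.8)² + 6.0²) = 37.3 m.

37 m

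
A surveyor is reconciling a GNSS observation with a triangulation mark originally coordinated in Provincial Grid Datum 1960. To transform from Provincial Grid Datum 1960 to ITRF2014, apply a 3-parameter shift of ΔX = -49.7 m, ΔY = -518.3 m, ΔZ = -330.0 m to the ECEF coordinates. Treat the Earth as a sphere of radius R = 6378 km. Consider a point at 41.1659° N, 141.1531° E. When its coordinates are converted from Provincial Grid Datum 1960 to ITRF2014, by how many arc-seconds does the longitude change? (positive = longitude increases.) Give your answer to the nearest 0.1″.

Δλ = 18.7″

sin φ = 0.658242, cos φ = 0.752807, sin λ = 0.627242, cos λ = -0.778825.
East component: ΔE = −sin λ·ΔX + cos λ·ΔY = −(0.627242)(-49.7) + (-0.778825)(-518.3) = 434.84 m.
1° of latitude spans πR/180 = 111317 m; at latitude φ, 1° of longitude spans that × cos φ = 83800.3 m, so Δλ = 434.84 / 83800.3 × 3600 = 18.680″.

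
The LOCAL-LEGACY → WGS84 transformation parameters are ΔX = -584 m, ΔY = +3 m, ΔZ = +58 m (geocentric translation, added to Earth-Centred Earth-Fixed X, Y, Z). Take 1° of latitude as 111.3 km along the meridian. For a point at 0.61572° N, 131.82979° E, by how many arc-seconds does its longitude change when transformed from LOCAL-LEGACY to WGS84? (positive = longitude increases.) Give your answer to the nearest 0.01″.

Δλ = 14.01″

sin φ = 0.010746, cos φ = 0.999942, sin λ = 0.745129, cos λ = -0.666920.
East component: ΔE = −sin λ·ΔX + cos λ·ΔY = −(0.745129)(-584) + (-0.666920)(3) = 433.15 m.
1° of latitude spans 111300 m; at latitude φ, 1° of longitude spans that × cos φ = 111293.6 m, so Δλ = 433.15 / 111293.6 × 3600 = 14.011″.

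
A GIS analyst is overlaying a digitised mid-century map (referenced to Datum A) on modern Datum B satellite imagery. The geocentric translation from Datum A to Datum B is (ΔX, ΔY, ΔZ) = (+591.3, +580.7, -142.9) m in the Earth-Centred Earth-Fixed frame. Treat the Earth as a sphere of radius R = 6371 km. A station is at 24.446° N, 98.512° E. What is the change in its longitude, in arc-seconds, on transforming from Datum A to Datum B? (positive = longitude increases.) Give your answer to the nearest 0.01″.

Δλ = -23.85″

sin φ = 0.413835, cos φ = 0.910352, sin λ = 0.988985, cos λ = -0.148017.
East component: ΔE = −sin λ·ΔX + cos λ·ΔY = −(0.988985)(591.3) + (-0.148017)(580.7) = -670.74 m.
1° of latitude spans πR/180 = 111195 m; at latitude φ, 1° of longitude spans that × cos φ = 101226.5 m, so Δλ = -670.74 / 101226.5 × 3600 = -23.854″.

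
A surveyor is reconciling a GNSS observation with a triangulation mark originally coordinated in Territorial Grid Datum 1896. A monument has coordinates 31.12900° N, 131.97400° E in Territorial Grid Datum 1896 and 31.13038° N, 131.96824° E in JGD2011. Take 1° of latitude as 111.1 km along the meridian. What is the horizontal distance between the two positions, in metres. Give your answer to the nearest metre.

Δφ = 31.13038° − 31.12900° = +0.00138°; Δλ = 131.96824° − 131.97400° = -0.00576°.
ΔN = Δφ × 111100 = 153.3 m; ΔE = Δλ × 111100 × cos(31.12900°) = -0.00576 × 111100 × 0.856006 = -547.8 m.
Distance = √(ΔE² + ΔN²) = √((-547.8)² + 153.3²) = 568.8 m.

569 m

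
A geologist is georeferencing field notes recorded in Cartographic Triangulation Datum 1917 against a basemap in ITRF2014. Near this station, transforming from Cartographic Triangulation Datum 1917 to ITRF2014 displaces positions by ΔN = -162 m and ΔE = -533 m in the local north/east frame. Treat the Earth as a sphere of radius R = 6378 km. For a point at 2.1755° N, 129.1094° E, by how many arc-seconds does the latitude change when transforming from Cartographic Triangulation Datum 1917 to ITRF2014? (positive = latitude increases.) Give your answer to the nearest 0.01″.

Δφ = -5.24″

On a sphere of radius R, 1 rad of latitude = R, so Δφ = ΔN / R = -162.0 / 6378000 = -2.5400e-05 rad = -5.239″.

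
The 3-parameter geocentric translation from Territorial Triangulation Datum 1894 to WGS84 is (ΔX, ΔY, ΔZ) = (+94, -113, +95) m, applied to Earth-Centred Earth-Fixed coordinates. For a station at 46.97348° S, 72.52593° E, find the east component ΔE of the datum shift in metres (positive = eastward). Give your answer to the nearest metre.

ΔE = -124 m

The local east axis at (φ, λ) is (−sin λ, cos λ, 0), so ΔE = −sin(72.52593°)·94 + cos(72.52593°)·(-113) = -123.59 m.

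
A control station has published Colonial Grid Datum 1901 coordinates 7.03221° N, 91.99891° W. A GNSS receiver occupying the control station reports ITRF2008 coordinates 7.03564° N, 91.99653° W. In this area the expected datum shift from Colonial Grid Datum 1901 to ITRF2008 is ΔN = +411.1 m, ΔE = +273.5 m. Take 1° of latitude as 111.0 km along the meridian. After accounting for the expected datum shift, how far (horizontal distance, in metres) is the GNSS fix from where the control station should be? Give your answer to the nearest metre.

32 m

Observed coordinate differences: Δφ = +0.00343°, Δλ = +0.00238°.
Converting to metres (1° lat = 111000 m, cos φ = 0.992477): observed ΔN = 380.7 m, observed ΔE = 262.2 m.
Subtracting the expected shift leaves a residual of 380.7 − (411.1) = -30.4 m north and 262.2 − (273.5) = -11.3 m east.
Residual distance = √((-30.4)² + (-11.3)²) = 32.4 m.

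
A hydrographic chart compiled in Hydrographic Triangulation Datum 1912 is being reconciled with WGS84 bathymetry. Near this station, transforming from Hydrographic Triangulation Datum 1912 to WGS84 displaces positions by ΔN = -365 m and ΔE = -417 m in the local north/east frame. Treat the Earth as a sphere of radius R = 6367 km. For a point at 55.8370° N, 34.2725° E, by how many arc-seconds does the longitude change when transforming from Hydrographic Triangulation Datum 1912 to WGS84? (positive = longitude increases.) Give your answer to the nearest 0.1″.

At latitude 55.8370°, cos φ = 0.561549.
One radian of longitude at latitude φ spans R cos φ, so Δλ = ΔE / (R cos φ) = -417.0 / (6367000 × 0.561549) = -1.1663e-04 rad = -24.057″.

Δλ = -24.1″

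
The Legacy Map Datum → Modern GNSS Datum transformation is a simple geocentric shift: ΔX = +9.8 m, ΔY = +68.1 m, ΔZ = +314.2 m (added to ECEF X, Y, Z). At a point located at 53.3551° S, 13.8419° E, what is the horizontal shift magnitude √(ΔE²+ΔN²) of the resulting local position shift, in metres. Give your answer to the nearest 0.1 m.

At φ = -53.3551°, λ = 13.8419°: sin φ = -0.802350, cos φ = 0.596854, sin λ = 0.239244, cos λ = 0.970960.
ΔE = −sin λ·ΔX + cos λ·ΔY = −(0.239244)·(9.8) + (0.970960)·(68.1) = 63.78 m.
ΔN = −sin φ cos λ·ΔX − sin φ sin λ·ΔY + cos φ·ΔZ = −(-0.802350)(0.970960)(9.8) − (-0.802350)(0.239244)(68.1) + (0.596854)(314.2) = 208.24 m.
Horizontal magnitude = √(ΔE² + ΔN²) = √(63.78² + 208.24²) = 217.79 m.

217.8 m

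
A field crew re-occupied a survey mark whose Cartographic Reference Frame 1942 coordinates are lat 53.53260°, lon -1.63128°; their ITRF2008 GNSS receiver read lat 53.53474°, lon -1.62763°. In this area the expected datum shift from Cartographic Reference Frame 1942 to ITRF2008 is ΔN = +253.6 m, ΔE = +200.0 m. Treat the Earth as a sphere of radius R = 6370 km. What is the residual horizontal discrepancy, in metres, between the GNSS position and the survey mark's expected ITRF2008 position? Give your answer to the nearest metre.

44 m

Observed coordinate differences: Δφ = +0.00214°, Δλ = +0.00365°.
Converting to metres (1° lat = 111177 m, cos φ = 0.594365): observed ΔN = 237.9 m, observed ΔE = 241.2 m.
Subtracting the expected shift leaves a residual of 237.9 − (253.6) = -15.7 m north and 241.2 − (200.0) = 41.2 m east.
Residual distance = √((-15.7)² + 41.2²) = 44.1 m.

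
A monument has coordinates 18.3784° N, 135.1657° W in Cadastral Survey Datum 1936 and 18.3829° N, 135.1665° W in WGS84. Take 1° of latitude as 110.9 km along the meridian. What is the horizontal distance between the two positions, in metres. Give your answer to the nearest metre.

506 m

Δφ = 18.3829° − 18.3784° = +0.0045°; Δλ = -135.1665° − -135.1657° = -0.0008°.
ΔN = Δφ × 110900 = 499.1 m; ΔE = Δλ × 110900 × cos(18.3784°) = -0.0008 × 110900 × 0.948995 = -84.2 m.
Distance = √(ΔE² + ΔN²) = √((-84.2)² + 499.1²) = 506.1 m.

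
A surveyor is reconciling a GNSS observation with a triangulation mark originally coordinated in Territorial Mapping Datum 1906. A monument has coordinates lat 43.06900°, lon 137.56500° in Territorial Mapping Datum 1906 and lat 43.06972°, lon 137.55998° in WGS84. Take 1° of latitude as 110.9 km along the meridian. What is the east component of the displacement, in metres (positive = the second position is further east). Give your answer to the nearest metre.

ΔE = -407 m

Δφ = 43.06972° − 43.06900° = +0.00072°; Δλ = 137.55998° − 137.56500° = -0.00502°.
ΔN = Δφ × 110900 = 79.8 m; ΔE = Δλ × 110900 × cos(43.06900°) = -0.00502 × 110900 × 0.730532 = -406.7 m.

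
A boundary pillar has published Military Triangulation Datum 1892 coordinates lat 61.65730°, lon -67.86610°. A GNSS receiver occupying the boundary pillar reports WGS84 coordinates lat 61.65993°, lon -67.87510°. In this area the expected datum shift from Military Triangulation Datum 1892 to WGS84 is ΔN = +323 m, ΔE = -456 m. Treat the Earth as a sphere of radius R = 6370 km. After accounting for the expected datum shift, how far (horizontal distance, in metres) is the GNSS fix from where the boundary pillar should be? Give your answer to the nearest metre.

Observed coordinate differences: Δφ = +0.00263°, Δλ = -0.00900°.
Converting to metres (1° lat = 111177 m, cos φ = 0.474744): observed ΔN = 292.4 m, observed ΔE = -475.0 m.
Subtracting the expected shift leaves a residual of 292.4 − (323) = -30.6 m north and -475.0 − (-456) = -19.0 m east.
Residual distance = √((-30.6)² + (-19.0)²) = 36.0 m.

36 m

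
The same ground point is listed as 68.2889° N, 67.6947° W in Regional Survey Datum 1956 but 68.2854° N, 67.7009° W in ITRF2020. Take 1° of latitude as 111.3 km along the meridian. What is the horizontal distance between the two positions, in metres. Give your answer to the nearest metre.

Δφ = 68.2854° − 68.2889° = -0.0035°; Δλ = -67.7009° − -67.6947° = -0.0062°.
ΔN = Δφ × 111300 = -389.6 m; ΔE = Δλ × 111300 × cos(68.2889°) = -0.0062 × 111300 × 0.369927 = -255.3 m.
Distance = √(ΔE² + ΔN²) = √((-255.3)² + (-389.6)²) = 465.7 m.

466 m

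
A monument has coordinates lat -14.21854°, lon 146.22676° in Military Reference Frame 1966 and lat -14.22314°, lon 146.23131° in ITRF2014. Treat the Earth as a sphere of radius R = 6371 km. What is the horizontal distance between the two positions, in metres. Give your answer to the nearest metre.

Δφ = -14.22314° − -14.21854° = -0.00460°; Δλ = 146.23131° − 146.22676° = +0.00455°.
1° along a meridian = πR/180 = 111195 m.
ΔN = Δφ × 111195 = -511.5 m; ΔE = Δλ × 111195 × cos(-14.21854°) = +0.00455 × 111195 × 0.969366 = 490.4 m.
Distance = √(ΔE² + ΔN²) = √(490.4² + (-511.5)²) = 708.6 m.

709 m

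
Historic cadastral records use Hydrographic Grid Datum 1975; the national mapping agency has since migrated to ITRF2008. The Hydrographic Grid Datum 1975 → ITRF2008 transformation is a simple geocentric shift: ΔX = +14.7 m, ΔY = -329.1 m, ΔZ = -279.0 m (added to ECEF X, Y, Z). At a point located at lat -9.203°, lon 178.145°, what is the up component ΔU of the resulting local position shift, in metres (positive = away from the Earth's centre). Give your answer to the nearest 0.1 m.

ΔU = 19.6 m

The local up (radial) axis is (cos φ cos λ, cos φ sin λ, sin φ), giving ΔU = -14.503 − 10.516 + 44.621 = 19.60 m.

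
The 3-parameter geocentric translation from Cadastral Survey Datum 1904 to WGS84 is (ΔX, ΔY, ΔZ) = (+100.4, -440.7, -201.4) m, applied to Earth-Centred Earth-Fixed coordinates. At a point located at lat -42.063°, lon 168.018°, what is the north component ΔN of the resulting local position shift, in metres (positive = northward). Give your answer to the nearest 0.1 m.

ΔN = -276.6 m

The local north axis is (−sin φ cos λ, −sin φ sin λ, cos φ), giving ΔN = -65.797 − 61.294 − 149.521 = -276.61 m.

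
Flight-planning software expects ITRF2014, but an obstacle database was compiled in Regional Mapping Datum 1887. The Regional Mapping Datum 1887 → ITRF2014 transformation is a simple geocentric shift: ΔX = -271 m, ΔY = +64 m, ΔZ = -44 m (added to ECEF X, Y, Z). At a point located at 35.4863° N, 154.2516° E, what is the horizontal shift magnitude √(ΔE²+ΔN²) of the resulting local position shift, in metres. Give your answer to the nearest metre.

203 m

At φ = 35.4863°, λ = 154.2516°: sin φ = 0.580508, cos φ = 0.814254, sin λ = 0.434420, cos λ = -0.900710.
ΔE = −sin λ·ΔX + cos λ·ΔY = −(0.434420)·(-271) + (-0.900710)·(64) = 60.08 m.
ΔN = −sin φ cos λ·ΔX − sin φ sin λ·ΔY + cos φ·ΔZ = −(0.580508)(-0.900710)(-271) − (0.580508)(0.434420)(64) + (0.814254)(-44) = -193.66 m.
Horizontal magnitude = √(ΔE² + ΔN²) = √(60.08² + (-193.66)²) = 202.77 m.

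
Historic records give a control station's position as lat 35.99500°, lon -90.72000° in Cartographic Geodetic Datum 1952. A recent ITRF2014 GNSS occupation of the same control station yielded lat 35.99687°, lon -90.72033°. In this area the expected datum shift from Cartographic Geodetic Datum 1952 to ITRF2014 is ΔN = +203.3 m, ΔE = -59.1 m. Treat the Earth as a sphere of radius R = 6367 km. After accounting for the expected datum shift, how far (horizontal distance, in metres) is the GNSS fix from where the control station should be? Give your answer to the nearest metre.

30 m

Observed coordinate differences: Δφ = +0.00187°, Δλ = -0.00033°.
Converting to metres (1° lat = 111125 m, cos φ = 0.809068): observed ΔN = 207.8 m, observed ΔE = -29.7 m.
Subtracting the expected shift leaves a residual of 207.8 − (203.3) = 4.5 m north and -29.7 − (-59.1) = 29.4 m east.
Residual distance = √(4.5² + 29.4²) = 29.8 m.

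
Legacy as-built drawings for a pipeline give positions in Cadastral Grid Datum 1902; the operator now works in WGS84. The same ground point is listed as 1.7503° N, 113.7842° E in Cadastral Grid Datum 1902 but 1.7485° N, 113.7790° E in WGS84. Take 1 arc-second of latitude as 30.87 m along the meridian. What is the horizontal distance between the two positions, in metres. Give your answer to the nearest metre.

611 m

Δφ = 1.7485° − 1.7503° = -0.0018°; Δλ = 113.7790° − 113.7842° = -0.0052°.
1° of latitude = 3600 × 30.87 = 111132 m.
ΔN = Δφ × 111132 = -200.0 m; ΔE = Δλ × 111132 × cos(1.7503°) = -0.0052 × 111132 × 0.999533 = -577.6 m.
Distance = √(ΔE² + ΔN²) = √((-577.6)² + (-200.0)²) = 611.3 m.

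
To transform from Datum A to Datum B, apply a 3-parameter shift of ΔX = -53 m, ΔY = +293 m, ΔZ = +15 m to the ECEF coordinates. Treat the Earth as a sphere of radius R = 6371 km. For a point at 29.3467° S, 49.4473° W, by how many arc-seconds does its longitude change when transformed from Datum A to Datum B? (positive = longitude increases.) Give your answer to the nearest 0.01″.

sin φ = -0.490093, cos φ = 0.871670, sin λ = -0.759808, cos λ = 0.650147.
East component: ΔE = −sin λ·ΔX + cos λ·ΔY = −(-0.759808)(-53) + (0.650147)(293) = 150.22 m.
1° of latitude spans πR/180 = 111195 m; at latitude φ, 1° of longitude spans that × cos φ = 96925.3 m, so Δλ = 150.22 / 96925.3 × 3600 = 5.580″.

Δλ = 5.58″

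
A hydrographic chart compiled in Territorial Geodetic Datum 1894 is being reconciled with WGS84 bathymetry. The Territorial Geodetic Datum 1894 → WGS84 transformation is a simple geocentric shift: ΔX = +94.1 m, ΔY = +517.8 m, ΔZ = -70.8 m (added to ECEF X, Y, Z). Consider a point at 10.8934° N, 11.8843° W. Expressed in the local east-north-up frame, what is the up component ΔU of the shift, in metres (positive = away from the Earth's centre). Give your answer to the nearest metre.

ΔU = -28 m

The local up (radial) axis is (cos φ cos λ, cos φ sin λ, sin φ), giving ΔU = 90.424 − 104.712 − 13.380 = -27.67 m.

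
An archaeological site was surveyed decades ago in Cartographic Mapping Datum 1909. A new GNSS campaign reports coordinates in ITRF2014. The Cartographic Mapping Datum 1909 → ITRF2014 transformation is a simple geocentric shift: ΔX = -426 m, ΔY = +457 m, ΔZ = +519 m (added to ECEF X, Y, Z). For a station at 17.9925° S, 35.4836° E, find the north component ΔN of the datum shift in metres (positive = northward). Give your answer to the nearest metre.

ΔN = 468 m

At φ = -17.9925°, λ = 35.4836°: sin φ = -0.308892, cos φ = 0.951097, sin λ = 0.580470, cos λ = 0.814282.
ΔN = −sin φ cos λ·ΔX − sin φ sin λ·ΔY + cos φ·ΔZ = −(-0.308892)(0.814282)(-426) − (-0.308892)(0.580470)(457) + (0.951097)(519) = 468.41 m.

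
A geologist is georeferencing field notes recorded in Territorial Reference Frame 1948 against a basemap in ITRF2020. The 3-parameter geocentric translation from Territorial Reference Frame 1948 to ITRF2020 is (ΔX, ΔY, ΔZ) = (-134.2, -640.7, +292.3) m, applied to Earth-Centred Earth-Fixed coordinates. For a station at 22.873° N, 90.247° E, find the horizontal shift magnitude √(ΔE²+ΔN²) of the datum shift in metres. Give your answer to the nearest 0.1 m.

The local east axis at (φ, λ) is (−sin λ, cos λ, 0), so ΔE = −sin(90.247°)·(-134.2) + cos(90.247°)·(-640.7) = 136.96 m.
The local north axis is (−sin φ cos λ, −sin φ sin λ, cos φ), giving ΔN = -0.225 + 249.031 + 269.316 = 518.12 m.
Horizontal magnitude = √(ΔE² + ΔN²) = √(136.96² + 518.12²) = 535.92 m.

535.9 m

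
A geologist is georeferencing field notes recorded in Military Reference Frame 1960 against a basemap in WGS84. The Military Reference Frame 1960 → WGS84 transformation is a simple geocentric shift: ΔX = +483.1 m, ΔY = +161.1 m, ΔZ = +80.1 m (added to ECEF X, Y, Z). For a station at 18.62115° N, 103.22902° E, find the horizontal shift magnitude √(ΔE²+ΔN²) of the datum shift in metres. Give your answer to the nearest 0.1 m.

510.8 m

The local east axis at (φ, λ) is (−sin λ, cos λ, 0), so ΔE = −sin(103.22902°)·483.1 + cos(103.22902°)·161.1 = -507.15 m.
The local north axis is (−sin φ cos λ, −sin φ sin λ, cos φ), giving ΔN = 35.301 − 50.076 + 75.907 = 61.13 m.
Horizontal magnitude = √(ΔE² + ΔN²) = √((-507.15)² + 61.13²) = 510.82 m.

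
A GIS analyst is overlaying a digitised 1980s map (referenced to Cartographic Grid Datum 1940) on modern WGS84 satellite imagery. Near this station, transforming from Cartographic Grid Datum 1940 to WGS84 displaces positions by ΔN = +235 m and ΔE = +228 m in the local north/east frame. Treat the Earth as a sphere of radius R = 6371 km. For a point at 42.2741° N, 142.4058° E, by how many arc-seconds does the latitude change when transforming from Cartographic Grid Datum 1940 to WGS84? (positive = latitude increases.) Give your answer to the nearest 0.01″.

On a sphere of radius R, 1 rad of latitude = R, so Δφ = ΔN / R = 235.0 / 6371000 = 3.6886e-05 rad = 7.608″.

Δφ = 7.61″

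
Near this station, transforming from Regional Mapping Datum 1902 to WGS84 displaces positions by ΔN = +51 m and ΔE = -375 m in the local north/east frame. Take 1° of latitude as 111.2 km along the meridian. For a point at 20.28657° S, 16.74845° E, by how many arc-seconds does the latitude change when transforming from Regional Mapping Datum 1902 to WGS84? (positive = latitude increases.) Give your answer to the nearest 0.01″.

1° of latitude = 111.2 km, so Δφ = 51.0 / 111200 = 0.0004586° = 1.651″.

Δφ = 1.65″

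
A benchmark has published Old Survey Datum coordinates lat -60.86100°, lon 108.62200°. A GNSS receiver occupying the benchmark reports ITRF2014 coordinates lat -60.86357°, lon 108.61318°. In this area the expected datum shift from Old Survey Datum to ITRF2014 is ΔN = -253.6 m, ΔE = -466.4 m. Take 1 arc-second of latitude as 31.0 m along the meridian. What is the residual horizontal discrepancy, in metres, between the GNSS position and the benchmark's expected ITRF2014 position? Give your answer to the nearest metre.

36 m

Observed coordinate differences: Δφ = -0.00257°, Δλ = -0.00882°.
Converting to metres (1° lat = 111600 m, cos φ = 0.486930): observed ΔN = -286.8 m, observed ΔE = -479.3 m.
Subtracting the expected shift leaves a residual of -286.8 − (-253.6) = -33.2 m north and -479.3 − (-466.4) = -12.9 m east.
Residual distance = √((-33.2)² + (-12.9)²) = 35.6 m.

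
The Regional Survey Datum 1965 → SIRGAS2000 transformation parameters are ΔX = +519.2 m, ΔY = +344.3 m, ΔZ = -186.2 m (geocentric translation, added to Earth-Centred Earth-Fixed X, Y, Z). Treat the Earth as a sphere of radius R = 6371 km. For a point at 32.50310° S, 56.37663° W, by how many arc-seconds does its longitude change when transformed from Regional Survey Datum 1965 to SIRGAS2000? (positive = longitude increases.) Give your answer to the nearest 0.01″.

Δλ = 23.92″

sin φ = -0.537345, cos φ = 0.843362, sin λ = -0.832695, cos λ = 0.553731.
East component: ΔE = −sin λ·ΔX + cos λ·ΔY = −(-0.832695)(519.2) + (0.553731)(344.3) = 622.99 m.
1° of latitude spans πR/180 = 111195 m; at latitude φ, 1° of longitude spans that × cos φ = 93777.6 m, so Δλ = 622.99 / 93777.6 × 3600 = 23.916″.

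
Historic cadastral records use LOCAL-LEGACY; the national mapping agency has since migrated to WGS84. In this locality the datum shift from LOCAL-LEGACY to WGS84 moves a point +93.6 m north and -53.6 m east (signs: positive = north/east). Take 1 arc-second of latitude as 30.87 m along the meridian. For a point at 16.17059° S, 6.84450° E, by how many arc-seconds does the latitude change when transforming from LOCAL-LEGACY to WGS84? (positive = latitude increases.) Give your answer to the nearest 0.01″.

Δφ = 3.03″

1″ of latitude = 30.87 m, so Δφ = 93.6 / 30.87 = 3.032″.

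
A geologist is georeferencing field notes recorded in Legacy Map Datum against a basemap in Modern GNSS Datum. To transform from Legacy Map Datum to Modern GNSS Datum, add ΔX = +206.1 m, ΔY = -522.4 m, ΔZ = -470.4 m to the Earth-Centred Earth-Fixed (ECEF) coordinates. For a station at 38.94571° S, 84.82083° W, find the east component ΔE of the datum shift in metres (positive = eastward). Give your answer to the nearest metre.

ΔE = 158 m

The local east axis at (φ, λ) is (−sin λ, cos λ, 0), so ΔE = −sin(-84.82083°)·206.1 + cos(-84.82083°)·(-522.4) = 158.10 m.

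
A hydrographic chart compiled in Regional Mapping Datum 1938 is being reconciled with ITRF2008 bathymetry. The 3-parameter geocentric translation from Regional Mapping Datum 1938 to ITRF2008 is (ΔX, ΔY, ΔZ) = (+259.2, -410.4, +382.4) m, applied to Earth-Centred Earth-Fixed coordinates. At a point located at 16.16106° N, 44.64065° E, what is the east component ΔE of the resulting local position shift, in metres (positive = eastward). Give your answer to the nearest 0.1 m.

ΔE = -474.1 m

At φ = 16.16106°, λ = 44.64065°: sin φ = 0.278338, cos φ = 0.960483, sin λ = 0.702658, cos λ = 0.711528.
ΔE = −sin λ·ΔX + cos λ·ΔY = −(0.702658)·(259.2) + (0.711528)·(-410.4) = -474.14 m.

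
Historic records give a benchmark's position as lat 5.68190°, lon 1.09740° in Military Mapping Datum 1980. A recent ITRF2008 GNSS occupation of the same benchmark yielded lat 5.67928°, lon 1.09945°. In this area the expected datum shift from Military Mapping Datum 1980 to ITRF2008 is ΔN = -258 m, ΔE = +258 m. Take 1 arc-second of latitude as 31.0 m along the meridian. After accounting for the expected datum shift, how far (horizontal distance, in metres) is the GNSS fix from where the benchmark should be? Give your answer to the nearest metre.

Observed coordinate differences: Δφ = -0.00262°, Δλ = +0.00205°.
Converting to metres (1° lat = 111600 m, cos φ = 0.995087): observed ΔN = -292.4 m, observed ΔE = 227.7 m.
Subtracting the expected shift leaves a residual of -292.4 − (-258) = -34.4 m north and 227.7 − (258) = -30.3 m east.
Residual distance = √((-34.4)² + (-30.3)²) = 45.9 m.

46 m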